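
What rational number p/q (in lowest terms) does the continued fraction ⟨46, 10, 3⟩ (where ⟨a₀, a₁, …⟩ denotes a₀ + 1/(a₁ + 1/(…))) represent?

1429/31

a_0 = 46: 46/1
a_1 = 10: 461/10
a_2 = 3: 1429/31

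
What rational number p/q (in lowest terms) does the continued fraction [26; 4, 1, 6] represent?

a_0 = 26: 26/1
a_1 = 4: 105/4
a_2 = 1: 131/5
a_3 = 6: 891/34

891/34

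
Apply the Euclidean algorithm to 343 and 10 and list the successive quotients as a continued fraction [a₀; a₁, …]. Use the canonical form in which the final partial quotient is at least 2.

343 = 34·10 + 3, so a_0 = 34
10 = 3·3 + 1, so a_1 = 3
3 = 3·1 + 0, so a_2 = 3

[34; 3, 3]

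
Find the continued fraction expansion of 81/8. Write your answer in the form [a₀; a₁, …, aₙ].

⌊81/8⌋ = 10, remainder 1
⌊8/1⌋ = 8, remainder 0

[10; 8]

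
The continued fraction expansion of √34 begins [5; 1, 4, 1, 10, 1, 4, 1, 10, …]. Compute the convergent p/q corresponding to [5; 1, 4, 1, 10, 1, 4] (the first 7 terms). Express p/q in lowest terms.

a_0 = 5: 5/1
a_1 = 1: 6/1
a_2 = 4: 29/5
a_3 = 1: 35/6
a_4 = 10: 379/65
a_5 = 1: 414/71
a_6 = 4: 2035/349

2035/349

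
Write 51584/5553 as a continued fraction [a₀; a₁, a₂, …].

Run the Euclidean algorithm, recording each quotient:
51584 = 9·5553 + 1607, so a_0 = 9
5553 = 3·1607 + 732, so a_1 = 3
1607 = 2·732 + 143, so a_2 = 2
732 = 5·143 + 17, so a_3 = 5
143 = 8·17 + 7, so a_4 = 8
17 = 2·7 + 3, so a_5 = 2
7 = 2·3 + 1, so a_6 = 2
3 = 3·1 + 0, so a_7 = 3

[9; 3, 2, 5, 8, 2, 2, 3]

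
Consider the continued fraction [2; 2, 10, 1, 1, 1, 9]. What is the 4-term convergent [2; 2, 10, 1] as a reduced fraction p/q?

a_0 = 2: 2/1
a_1 = 2: 5/2
a_2 = 10: 52/21
a_3 = 1: 57/23

57/23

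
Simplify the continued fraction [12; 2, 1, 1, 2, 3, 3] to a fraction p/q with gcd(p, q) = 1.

a_0 = 12: 12/1
a_1 = 2: 25/2
a_2 = 1: 37/3
a_3 = 1: 62/5
a_4 = 2: 161/13
a_5 = 3: 545/44
a_6 = 3: 1796/145

1796/145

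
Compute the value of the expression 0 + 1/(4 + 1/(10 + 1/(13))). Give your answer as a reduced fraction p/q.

Start with 13.
10 + 1/(13/1) = 10 + 1/13 = 131/13
4 + 1/(131/13) = 4 + 13/131 = 537/131
0 + 1/(537/131) = 0 + 131/537 = 131/537

131/537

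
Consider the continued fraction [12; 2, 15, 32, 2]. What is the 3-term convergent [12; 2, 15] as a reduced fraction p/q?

Start with 15.
2 + 1/(15/1) = 2 + 1/15 = 31/15
12 + 1/(31/15) = 12 + 15/31 = 387/31

387/31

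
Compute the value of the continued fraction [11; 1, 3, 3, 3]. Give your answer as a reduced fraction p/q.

506/43

a_0 = 11: 11/1
a_1 = 1: 12/1
a_2 = 3: 47/4
a_3 = 3: 153/13
a_4 = 3: 506/43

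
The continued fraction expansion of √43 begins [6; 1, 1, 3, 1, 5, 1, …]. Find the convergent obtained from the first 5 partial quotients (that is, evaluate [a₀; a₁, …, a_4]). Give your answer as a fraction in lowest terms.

59/9

Start with 1.
3 + 1/(1/1) = 3 + 1/1 = 4/1
1 + 1/(4/1) = 1 + 1/4 = 5/4
1 + 1/(5/4) = 1 + 4/5 = 9/5
6 + 1/(9/5) = 6 + 5/9 = 59/9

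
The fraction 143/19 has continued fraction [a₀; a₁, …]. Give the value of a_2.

1

143 ÷ 19 → quotient 7, remainder 10
19 ÷ 10 → quotient 1, remainder 9
10 ÷ 9 → quotient 1, remainder 1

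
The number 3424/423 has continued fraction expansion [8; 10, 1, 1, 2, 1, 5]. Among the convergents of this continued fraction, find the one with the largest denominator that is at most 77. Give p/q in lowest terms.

599/74

List convergents until the denominator exceeds the bound:
a_0 = 8: 8/1  (≤ bound)
a_1 = 10: 81/10  (≤ bound)
a_2 = 1: 89/11  (≤ bound)
a_3 = 1: 170/21  (≤ bound)
a_4 = 2: 429/53  (≤ bound)
a_5 = 1: 599/74  (≤ bound)
a_6 = 5: 3424/423  (> 77, stop)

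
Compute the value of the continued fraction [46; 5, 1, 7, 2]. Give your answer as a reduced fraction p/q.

Start with 2.
7 + 1/(2/1) = 7 + 1/2 = 15/2
1 + 1/(15/2) = 1 + 2/15 = 17/15
5 + 1/(17/15) = 5 + 15/17 = 100/17
46 + 1/(100/17) = 46 + 17/100 = 4617/100

4617/100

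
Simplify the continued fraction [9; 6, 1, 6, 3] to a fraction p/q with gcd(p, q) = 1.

Starting at the tail and folding back:
Start with 3.
6 + 1/(3/1) = 6 + 1/3 = 19/3
1 + 1/(19/3) = 1 + 3/19 = 22/19
6 + 1/(22/19) = 6 + 19/22 = 151/22
9 + 1/(151/22) = 9 + 22/151 = 1381/151

1381/151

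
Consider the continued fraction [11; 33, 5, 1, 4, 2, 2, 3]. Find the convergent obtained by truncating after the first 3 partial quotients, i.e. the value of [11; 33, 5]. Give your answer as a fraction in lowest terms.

1831/166

Start with 5.
33 + 1/(5/1) = 33 + 1/5 = 166/5
11 + 1/(166/5) = 11 + 5/166 = 1831/166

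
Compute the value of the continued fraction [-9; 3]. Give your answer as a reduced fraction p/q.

Start with 3.
-9 + 1/(3/1) = -9 + 1/3 = -26/3

-26/3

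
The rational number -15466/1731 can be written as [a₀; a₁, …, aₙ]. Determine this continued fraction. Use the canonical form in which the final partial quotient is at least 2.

⌊-15466/1731⌋ = -9, remainder 113
⌊1731/113⌋ = 15, remainder 36
⌊113/36⌋ = 3, remainder 5
⌊36/5⌋ = 7, remainder 1
⌊5/1⌋ = 5, remainder 0

[-9; 15, 3, 7, 5]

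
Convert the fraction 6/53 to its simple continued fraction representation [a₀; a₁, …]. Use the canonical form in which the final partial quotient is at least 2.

6 ÷ 53 → quotient 0, remainder 6
53 ÷ 6 → quotient 8, remainder 5
6 ÷ 5 → quotient 1, remainder 1
5 ÷ 1 → quotient 5, remainder 0

[0; 8, 1, 5]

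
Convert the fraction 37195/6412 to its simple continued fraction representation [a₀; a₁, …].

37195 = 5·6412 + 5135, so a_0 = 5
6412 = 1·5135 + 1277, so a_1 = 1
5135 = 4·1277 + 27, so a_2 = 4
1277 = 47·27 + 8, so a_3 = 47
27 = 3·8 + 3, so a_4 = 3
8 = 2·3 + 2, so a_5 = 2
3 = 1·2 + 1, so a_6 = 1
2 = 2·1 + 0, so a_7 = 2

[5; 1, 4, 47, 3, 2, 1, 2]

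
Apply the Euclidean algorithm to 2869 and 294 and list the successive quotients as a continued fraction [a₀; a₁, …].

[9; 1, 3, 7, 10]

⌊2869/294⌋ = 9, remainder 223
⌊294/223⌋ = 1, remainder 71
⌊223/71⌋ = 3, remainder 10
⌊71/10⌋ = 7, remainder 1
⌊10/1⌋ = 10, remainder 0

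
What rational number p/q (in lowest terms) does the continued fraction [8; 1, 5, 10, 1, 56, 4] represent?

135356/15319

Start with 4.
56 + 1/(4/1) = 56 + 1/4 = 225/4
1 + 1/(225/4) = 1 + 4/225 = 229/225
10 + 1/(229/225) = 10 + 225/229 = 2515/229
5 + 1/(2515/229) = 5 + 229/2515 = 12804/2515
1 + 1/(12804/2515) = 1 + 2515/12804 = 15319/12804
8 + 1/(15319/12804) = 8 + 12804/15319 = 135356/15319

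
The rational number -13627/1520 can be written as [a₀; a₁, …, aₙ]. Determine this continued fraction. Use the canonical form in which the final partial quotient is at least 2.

Run the Euclidean algorithm, recording each quotient:
-13627 = -9·1520 + 53, so a_0 = -9
1520 = 28·53 + 36, so a_1 = 28
53 = 1·36 + 17, so a_2 = 1
36 = 2·17 + 2, so a_3 = 2
17 = 8·2 + 1, so a_4 = 8
2 = 2·1 + 0, so a_5 = 2

[-9; 28, 1, 2, 8, 2]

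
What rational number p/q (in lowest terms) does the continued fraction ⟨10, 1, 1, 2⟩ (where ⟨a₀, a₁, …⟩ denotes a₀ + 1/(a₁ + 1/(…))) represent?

Start with 2.
1 + 1/(2/1) = 1 + 1/2 = 3/2
1 + 1/(3/2) = 1 + 2/3 = 5/3
10 + 1/(5/3) = 10 + 3/5 = 53/5

53/5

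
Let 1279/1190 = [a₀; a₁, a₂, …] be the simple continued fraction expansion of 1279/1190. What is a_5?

3

Run the Euclidean algorithm, recording each quotient:
1279 = 1·1190 + 89, so a_0 = 1
1190 = 13·89 + 33, so a_1 = 13
89 = 2·33 + 23, so a_2 = 2
33 = 1·23 + 10, so a_3 = 1
23 = 2·10 + 3, so a_4 = 2
10 = 3·3 + 1, so a_5 = 3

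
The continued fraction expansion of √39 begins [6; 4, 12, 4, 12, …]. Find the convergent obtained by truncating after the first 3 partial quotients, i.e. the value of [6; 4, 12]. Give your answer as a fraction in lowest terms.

306/49

a_0 = 6: 6/1
a_1 = 4: 25/4
a_2 = 12: 306/49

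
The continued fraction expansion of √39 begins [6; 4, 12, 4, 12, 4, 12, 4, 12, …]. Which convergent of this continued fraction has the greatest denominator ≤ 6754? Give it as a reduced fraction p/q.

15294/2449

a_0 = 6: 6/1  (≤ bound)
a_1 = 4: 25/4  (≤ bound)
a_2 = 12: 306/49  (≤ bound)
a_3 = 4: 1249/200  (≤ bound)
a_4 = 12: 15294/2449  (≤ bound)
a_5 = 4: 62425/9996  (> 6754, stop)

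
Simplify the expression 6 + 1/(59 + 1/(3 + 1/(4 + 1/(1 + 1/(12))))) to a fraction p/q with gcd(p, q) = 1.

a_0 = 6: 6/1
a_1 = 59: 355/59
a_2 = 3: 1071/178
a_3 = 4: 4639/771
a_4 = 1: 5710/949
a_5 = 12: 73159/12159

73159/12159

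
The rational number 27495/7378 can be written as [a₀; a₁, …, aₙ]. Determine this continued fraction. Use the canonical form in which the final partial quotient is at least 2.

27495 = 3·7378 + 5361, so a_0 = 3
7378 = 1·5361 + 2017, so a_1 = 1
5361 = 2·2017 + 1327, so a_2 = 2
2017 = 1·1327 + 690, so a_3 = 1
1327 = 1·690 + 637, so a_4 = 1
690 = 1·637 + 53, so a_5 = 1
637 = 12·53 + 1, so a_6 = 12
53 = 53·1 + 0, so a_7 = 53

[3; 1, 2, 1, 1, 1, 12, 53]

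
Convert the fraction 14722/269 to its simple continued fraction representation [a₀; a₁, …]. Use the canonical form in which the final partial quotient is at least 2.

Apply division with remainder until the remainder is 0:
⌊14722/269⌋ = 54, remainder 196
⌊269/196⌋ = 1, remainder 73
⌊196/73⌋ = 2, remainder 50
⌊73/50⌋ = 1, remainder 23
⌊50/23⌋ = 2, remainder 4
⌊23/4⌋ = 5, remainder 3
⌊4/3⌋ = 1, remainder 1
⌊3/1⌋ = 3, remainder 0

[54; 1, 2, 1, 2, 5, 1, 3]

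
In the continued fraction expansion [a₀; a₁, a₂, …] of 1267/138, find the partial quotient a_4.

12

1267 = 9·138 + 25, so a_0 = 9
138 = 5·25 + 13, so a_1 = 5
25 = 1·13 + 12, so a_2 = 1
13 = 1·12 + 1, so a_3 = 1
12 = 12·1 + 0, so a_4 = 12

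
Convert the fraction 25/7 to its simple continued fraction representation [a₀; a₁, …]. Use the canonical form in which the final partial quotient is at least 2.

Apply division with remainder until the remainder is 0:
⌊25/7⌋ = 3, remainder 4
⌊7/4⌋ = 1, remainder 3
⌊4/3⌋ = 1, remainder 1
⌊3/1⌋ = 3, remainder 0

[3; 1, 1, 3]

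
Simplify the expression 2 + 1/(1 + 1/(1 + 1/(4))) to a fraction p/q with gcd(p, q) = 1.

Compute successive convergents:
a_0 = 2: 2/1
a_1 = 1: 3/1
a_2 = 1: 5/2
a_3 = 4: 23/9

23/9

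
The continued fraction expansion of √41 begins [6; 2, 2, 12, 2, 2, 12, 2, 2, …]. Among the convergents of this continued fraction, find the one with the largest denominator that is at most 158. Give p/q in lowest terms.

826/129

a_0 = 6: 6/1  (≤ bound)
a_1 = 2: 13/2  (≤ bound)
a_2 = 2: 32/5  (≤ bound)
a_3 = 12: 397/62  (≤ bound)
a_4 = 2: 826/129  (≤ bound)
a_5 = 2: 2049/320  (> 158, stop)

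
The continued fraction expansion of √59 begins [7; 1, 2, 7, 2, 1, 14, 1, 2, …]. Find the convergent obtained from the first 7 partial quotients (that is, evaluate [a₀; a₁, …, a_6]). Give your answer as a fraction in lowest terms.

7781/1013

a_0 = 7: 7/1
a_1 = 1: 8/1
a_2 = 2: 23/3
a_3 = 7: 169/22
a_4 = 2: 361/47
a_5 = 1: 530/69
a_6 = 14: 7781/1013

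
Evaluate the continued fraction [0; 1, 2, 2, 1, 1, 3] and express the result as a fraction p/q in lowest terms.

43/61

Work from the innermost term outward:
Start with 3.
1 + 1/(3/1) = 1 + 1/3 = 4/3
1 + 1/(4/3) = 1 + 3/4 = 7/4
2 + 1/(7/4) = 2 + 4/7 = 18/7
2 + 1/(18/7) = 2 + 7/18 = 43/18
1 + 1/(43/18) = 1 + 18/43 = 61/43
0 + 1/(61/43) = 0 + 43/61 = 43/61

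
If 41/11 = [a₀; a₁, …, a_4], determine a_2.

2

Run the Euclidean algorithm, recording each quotient:
⌊41/11⌋ = 3, remainder 8
⌊11/8⌋ = 1, remainder 3
⌊8/3⌋ = 2, remainder 2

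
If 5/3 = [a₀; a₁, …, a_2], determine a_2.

5 = 1·3 + 2, so a_0 = 1
3 = 1·2 + 1, so a_1 = 1
2 = 2·1 + 0, so a_2 = 2

2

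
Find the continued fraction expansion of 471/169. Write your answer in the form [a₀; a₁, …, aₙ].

[2; 1, 3, 1, 2, 3, 1, 2]

Repeatedly divide and take the remainder:
471 = 2·169 + 133, so a_0 = 2
169 = 1·133 + 36, so a_1 = 1
133 = 3·36 + 25, so a_2 = 3
36 = 1·25 + 11, so a_3 = 1
25 = 2·11 + 3, so a_4 = 2
11 = 3·3 + 2, so a_5 = 3
3 = 1·2 + 1, so a_6 = 1
2 = 2·1 + 0, so a_7 = 2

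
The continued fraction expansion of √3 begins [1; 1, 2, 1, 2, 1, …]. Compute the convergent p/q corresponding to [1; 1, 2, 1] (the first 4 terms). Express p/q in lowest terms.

Start with 1.
2 + 1/(1/1) = 2 + 1/1 = 3/1
1 + 1/(3/1) = 1 + 1/3 = 4/3
1 + 1/(4/3) = 1 + 3/4 = 7/4

7/4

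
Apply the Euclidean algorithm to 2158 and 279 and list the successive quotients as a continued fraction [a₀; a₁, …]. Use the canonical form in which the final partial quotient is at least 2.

[7; 1, 2, 1, 3, 2, 1, 5]

⌊2158/279⌋ = 7, remainder 205
⌊279/205⌋ = 1, remainder 74
⌊205/74⌋ = 2, remainder 57
⌊74/57⌋ = 1, remainder 17
⌊57/17⌋ = 3, remainder 6
⌊17/6⌋ = 2, remainder 5
⌊6/5⌋ = 1, remainder 1
⌊5/1⌋ = 5, remainder 0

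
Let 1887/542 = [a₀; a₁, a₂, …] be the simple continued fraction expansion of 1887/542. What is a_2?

13

Repeatedly divide and take the remainder:
1887 = 3·542 + 261, so a_0 = 3
542 = 2·261 + 20, so a_1 = 2
261 = 13·20 + 1, so a_2 = 13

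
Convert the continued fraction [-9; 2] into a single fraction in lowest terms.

Start with 2.
-9 + 1/(2/1) = -9 + 1/2 = -17/2

-17/2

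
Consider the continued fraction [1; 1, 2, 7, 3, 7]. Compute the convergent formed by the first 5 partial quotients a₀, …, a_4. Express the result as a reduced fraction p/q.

Collapse the nested fraction from the inside out:
Start with 3.
7 + 1/(3/1) = 7 + 1/3 = 22/3
2 + 1/(22/3) = 2 + 3/22 = 47/22
1 + 1/(47/22) = 1 + 22/47 = 69/47
1 + 1/(69/47) = 1 + 47/69 = 116/69

116/69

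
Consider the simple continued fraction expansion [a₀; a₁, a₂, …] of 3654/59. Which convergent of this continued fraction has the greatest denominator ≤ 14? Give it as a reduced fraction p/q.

867/14

List convergents until the denominator exceeds the bound:
a_0 = 61: 61/1  (≤ bound)
a_1 = 1: 62/1  (≤ bound)
a_2 = 13: 867/14  (≤ bound)
a_3 = 1: 929/15  (> 14, stop)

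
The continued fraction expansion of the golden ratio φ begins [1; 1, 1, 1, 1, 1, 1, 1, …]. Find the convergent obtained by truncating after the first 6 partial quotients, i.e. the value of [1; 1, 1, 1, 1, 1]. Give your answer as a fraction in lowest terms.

13/8

Starting at the tail and folding back:
Start with 1.
1 + 1/(1/1) = 1 + 1/1 = 2/1
1 + 1/(2/1) = 1 + 1/2 = 3/2
1 + 1/(3/2) = 1 + 2/3 = 5/3
1 + 1/(5/3) = 1 + 3/5 = 8/5
1 + 1/(8/5) = 1 + 5/8 = 13/8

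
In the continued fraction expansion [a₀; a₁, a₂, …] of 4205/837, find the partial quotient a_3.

5

Apply division with remainder until the remainder is 0:
4205 ÷ 837 → quotient 5, remainder 20
837 ÷ 20 → quotient 41, remainder 17
20 ÷ 17 → quotient 1, remainder 3
17 ÷ 3 → quotient 5, remainder 2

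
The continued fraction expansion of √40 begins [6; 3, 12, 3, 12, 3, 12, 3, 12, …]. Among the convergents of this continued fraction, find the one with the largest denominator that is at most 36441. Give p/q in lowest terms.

27379/4329

a_0 = 6: 6/1  (≤ bound)
a_1 = 3: 19/3  (≤ bound)
a_2 = 12: 234/37  (≤ bound)
a_3 = 3: 721/114  (≤ bound)
a_4 = 12: 8886/1405  (≤ bound)
a_5 = 3: 27379/4329  (≤ bound)
a_6 = 12: 337434/53353  (> 36441, stop)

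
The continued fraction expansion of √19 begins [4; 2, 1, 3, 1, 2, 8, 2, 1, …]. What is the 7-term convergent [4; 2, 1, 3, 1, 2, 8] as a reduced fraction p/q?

1421/326

Work from the innermost term outward:
Start with 8.
2 + 1/(8/1) = 2 + 1/8 = 17/8
1 + 1/(17/8) = 1 + 8/17 = 25/17
3 + 1/(25/17) = 3 + 17/25 = 92/25
1 + 1/(92/25) = 1 + 25/92 = 117/92
2 + 1/(117/92) = 2 + 92/117 = 326/117
4 + 1/(326/117) = 4 + 117/326 = 1421/326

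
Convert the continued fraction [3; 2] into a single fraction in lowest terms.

Collapse the nested fraction from the inside out:
Start with 2.
3 + 1/(2/1) = 3 + 1/2 = 7/2

7/2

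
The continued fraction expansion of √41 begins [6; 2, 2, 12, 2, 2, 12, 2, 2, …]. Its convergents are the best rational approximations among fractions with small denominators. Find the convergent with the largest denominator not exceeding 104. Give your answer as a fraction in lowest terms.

397/62

a_0 = 6: 6/1  (≤ bound)
a_1 = 2: 13/2  (≤ bound)
a_2 = 2: 32/5  (≤ bound)
a_3 = 12: 397/62  (≤ bound)
a_4 = 2: 826/129  (> 104, stop)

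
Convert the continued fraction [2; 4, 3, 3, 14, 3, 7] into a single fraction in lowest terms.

Start with 7.
3 + 1/(7/1) = 3 + 1/7 = 22/7
14 + 1/(22/7) = 14 + 7/22 = 315/22
3 + 1/(315/22) = 3 + 22/315 = 967/315
3 + 1/(967/315) = 3 + 315/967 = 3216/967
4 + 1/(3216/967) = 4 + 967/3216 = 13831/3216
2 + 1/(13831/3216) = 2 + 3216/13831 = 30878/13831

30878/13831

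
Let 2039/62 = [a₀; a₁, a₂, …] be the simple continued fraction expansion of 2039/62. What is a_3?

⌊2039/62⌋ = 32, remainder 55
⌊62/55⌋ = 1, remainder 7
⌊55/7⌋ = 7, remainder 6
⌊7/6⌋ = 1, remainder 1

1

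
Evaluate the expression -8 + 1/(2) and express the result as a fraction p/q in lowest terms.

-15/2

Starting at the tail and folding back:
Start with 2.
-8 + 1/(2/1) = -8 + 1/2 = -15/2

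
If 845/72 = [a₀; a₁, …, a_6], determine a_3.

1

Apply division with remainder until the remainder is 0:
⌊845/72⌋ = 11, remainder 53
⌊72/53⌋ = 1, remainder 19
⌊53/19⌋ = 2, remainder 15
⌊19/15⌋ = 1, remainder 4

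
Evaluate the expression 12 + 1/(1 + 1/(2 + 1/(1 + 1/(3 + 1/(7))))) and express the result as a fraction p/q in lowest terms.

Build up convergents one term at a time:
a_0 = 12: 12/1
a_1 = 1: 13/1
a_2 = 2: 38/3
a_3 = 1: 51/4
a_4 = 3: 191/15
a_5 = 7: 1388/109

1388/109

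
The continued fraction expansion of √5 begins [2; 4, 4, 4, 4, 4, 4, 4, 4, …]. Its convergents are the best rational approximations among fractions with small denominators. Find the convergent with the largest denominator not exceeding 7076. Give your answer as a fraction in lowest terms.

12238/5473

List convergents until the denominator exceeds the bound:
a_0 = 2: 2/1  (≤ bound)
a_1 = 4: 9/4  (≤ bound)
a_2 = 4: 38/17  (≤ bound)
a_3 = 4: 161/72  (≤ bound)
a_4 = 4: 682/305  (≤ bound)
a_5 = 4: 2889/1292  (≤ bound)
a_6 = 4: 12238/5473  (≤ bound)
a_7 = 4: 51841/23184  (> 7076, stop)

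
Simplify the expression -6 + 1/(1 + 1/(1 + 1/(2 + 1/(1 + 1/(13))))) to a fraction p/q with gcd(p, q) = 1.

Start with 13.
1 + 1/(13/1) = 1 + 1/13 = 14/13
2 + 1/(14/13) = 2 + 13/14 = 41/14
1 + 1/(41/14) = 1 + 14/41 = 55/41
1 + 1/(55/41) = 1 + 41/55 = 96/55
-6 + 1/(96/55) = -6 + 55/96 = -521/96

-521/96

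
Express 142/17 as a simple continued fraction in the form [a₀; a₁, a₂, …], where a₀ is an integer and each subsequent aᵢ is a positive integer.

[8; 2, 1, 5]

142 = 8·17 + 6, so a_0 = 8
17 = 2·6 + 5, so a_1 = 2
6 = 1·5 + 1, so a_2 = 1
5 = 5·1 + 0, so a_3 = 5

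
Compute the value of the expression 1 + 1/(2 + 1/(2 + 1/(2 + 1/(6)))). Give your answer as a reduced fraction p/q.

109/77

Starting at the tail and folding back:
Start with 6.
2 + 1/(6/1) = 2 + 1/6 = 13/6
2 + 1/(13/6) = 2 + 6/13 = 32/13
2 + 1/(32/13) = 2 + 13/32 = 77/32
1 + 1/(77/32) = 1 + 32/77 = 109/77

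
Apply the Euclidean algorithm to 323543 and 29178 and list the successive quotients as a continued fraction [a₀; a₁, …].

Apply division with remainder until the remainder is 0:
323543 = 11·29178 + 2585, so a_0 = 11
29178 = 11·2585 + 743, so a_1 = 11
2585 = 3·743 + 356, so a_2 = 3
743 = 2·356 + 31, so a_3 = 2
356 = 11·31 + 15, so a_4 = 11
31 = 2·15 + 1, so a_5 = 2
15 = 15·1 + 0, so a_6 = 15

[11; 11, 3, 2, 11, 2, 15]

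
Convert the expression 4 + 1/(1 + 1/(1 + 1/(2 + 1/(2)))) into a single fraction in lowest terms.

Start with 2.
2 + 1/(2/1) = 2 + 1/2 = 5/2
1 + 1/(5/2) = 1 + 2/5 = 7/5
1 + 1/(7/5) = 1 + 5/7 = 12/7
4 + 1/(12/7) = 4 + 7/12 = 55/12

55/12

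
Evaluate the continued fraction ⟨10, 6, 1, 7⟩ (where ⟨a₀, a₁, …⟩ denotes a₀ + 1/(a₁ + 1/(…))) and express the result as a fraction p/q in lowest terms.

558/55

Compute successive convergents:
a_0 = 10: 10/1
a_1 = 6: 61/6
a_2 = 1: 71/7
a_3 = 7: 558/55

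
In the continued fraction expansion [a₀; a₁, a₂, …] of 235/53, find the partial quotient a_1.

⌊235/53⌋ = 4, remainder 23
⌊53/23⌋ = 2, remainder 7

2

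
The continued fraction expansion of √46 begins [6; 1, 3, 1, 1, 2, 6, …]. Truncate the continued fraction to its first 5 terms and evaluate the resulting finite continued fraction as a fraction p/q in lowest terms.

61/9

Start with 1.
1 + 1/(1/1) = 1 + 1/1 = 2/1
3 + 1/(2/1) = 3 + 1/2 = 7/2
1 + 1/(7/2) = 1 + 2/7 = 9/7
6 + 1/(9/7) = 6 + 7/9 = 61/9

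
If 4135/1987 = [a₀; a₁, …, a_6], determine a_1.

4135 = 2·1987 + 161, so a_0 = 2
1987 = 12·161 + 55, so a_1 = 12

12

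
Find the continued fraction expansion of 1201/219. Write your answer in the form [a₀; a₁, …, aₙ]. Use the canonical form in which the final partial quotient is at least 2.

[5; 2, 15, 7]

⌊1201/219⌋ = 5, remainder 106
⌊219/106⌋ = 2, remainder 7
⌊106/7⌋ = 15, remainder 1
⌊7/1⌋ = 7, remainder 0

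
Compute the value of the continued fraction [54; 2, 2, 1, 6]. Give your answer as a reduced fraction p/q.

2558/47

Work from the innermost term outward:
Start with 6.
1 + 1/(6/1) = 1 + 1/6 = 7/6
2 + 1/(7/6) = 2 + 6/7 = 20/7
2 + 1/(20/7) = 2 + 7/20 = 47/20
54 + 1/(47/20) = 54 + 20/47 = 2558/47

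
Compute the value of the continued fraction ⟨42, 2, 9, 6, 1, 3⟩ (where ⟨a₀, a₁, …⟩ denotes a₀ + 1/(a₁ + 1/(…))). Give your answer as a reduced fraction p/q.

Compute successive convergents:
a_0 = 42: 42/1
a_1 = 2: 85/2
a_2 = 9: 807/19
a_3 = 6: 4927/116
a_4 = 1: 5734/135
a_5 = 3: 22129/521

22129/521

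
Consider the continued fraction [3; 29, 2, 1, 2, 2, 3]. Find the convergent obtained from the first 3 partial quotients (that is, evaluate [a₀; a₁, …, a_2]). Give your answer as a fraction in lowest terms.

Start with 2.
29 + 1/(2/1) = 29 + 1/2 = 59/2
3 + 1/(59/2) = 3 + 2/59 = 179/59

179/59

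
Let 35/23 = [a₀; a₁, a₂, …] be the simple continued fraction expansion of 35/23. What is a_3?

35 = 1·23 + 12, so a_0 = 1
23 = 1·12 + 11, so a_1 = 1
12 = 1·11 + 1, so a_2 = 1
11 = 11·1 + 0, so a_3 = 11

11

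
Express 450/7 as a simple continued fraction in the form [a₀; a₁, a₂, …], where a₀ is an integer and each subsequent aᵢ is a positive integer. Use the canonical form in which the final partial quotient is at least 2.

450 ÷ 7 → quotient 64, remainder 2
7 ÷ 2 → quotient 3, remainder 1
2 ÷ 1 → quotient 2, remainder 0

[64; 3, 2]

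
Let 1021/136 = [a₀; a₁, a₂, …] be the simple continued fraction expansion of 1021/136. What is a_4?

2

Apply division with remainder until the remainder is 0:
1021 ÷ 136 → quotient 7, remainder 69
136 ÷ 69 → quotient 1, remainder 67
69 ÷ 67 → quotient 1, remainder 2
67 ÷ 2 → quotient 33, remainder 1
2 ÷ 1 → quotient 2, remainder 0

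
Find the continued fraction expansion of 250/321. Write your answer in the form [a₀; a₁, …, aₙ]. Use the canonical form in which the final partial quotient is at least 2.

Repeatedly divide and take the remainder:
250 = 0·321 + 250, so a_0 = 0
321 = 1·250 + 71, so a_1 = 1
250 = 3·71 + 37, so a_2 = 3
71 = 1·37 + 34, so a_3 = 1
37 = 1·34 + 3, so a_4 = 1
34 = 11·3 + 1, so a_5 = 11
3 = 3·1 + 0, so a_6 = 3

[0; 1, 3, 1, 1, 11, 3]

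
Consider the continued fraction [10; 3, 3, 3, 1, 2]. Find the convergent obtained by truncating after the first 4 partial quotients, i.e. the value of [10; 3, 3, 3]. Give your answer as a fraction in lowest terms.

340/33

Start with 3.
3 + 1/(3/1) = 3 + 1/3 = 10/3
3 + 1/(10/3) = 3 + 3/10 = 33/10
10 + 1/(33/10) = 10 + 10/33 = 340/33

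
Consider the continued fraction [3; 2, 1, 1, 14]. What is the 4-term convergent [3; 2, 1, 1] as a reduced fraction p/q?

a_0 = 3: 3/1
a_1 = 2: 7/2
a_2 = 1: 10/3
a_3 = 1: 17/5

17/5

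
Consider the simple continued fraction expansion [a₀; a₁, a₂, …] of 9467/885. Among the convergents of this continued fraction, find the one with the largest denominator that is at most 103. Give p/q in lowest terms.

353/33

a_0 = 10: 10/1  (≤ bound)
a_1 = 1: 11/1  (≤ bound)
a_2 = 2: 32/3  (≤ bound)
a_3 = 3: 107/10  (≤ bound)
a_4 = 3: 353/33  (≤ bound)
a_5 = 4: 1519/142  (> 103, stop)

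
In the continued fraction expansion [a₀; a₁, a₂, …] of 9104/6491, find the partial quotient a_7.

2

Apply division with remainder until the remainder is 0:
⌊9104/6491⌋ = 1, remainder 2613
⌊6491/2613⌋ = 2, remainder 1265
⌊2613/1265⌋ = 2, remainder 83
⌊1265/83⌋ = 15, remainder 20
⌊83/20⌋ = 4, remainder 3
⌊20/3⌋ = 6, remainder 2
⌊3/2⌋ = 1, remainder 1
⌊2/1⌋ = 2, remainder 0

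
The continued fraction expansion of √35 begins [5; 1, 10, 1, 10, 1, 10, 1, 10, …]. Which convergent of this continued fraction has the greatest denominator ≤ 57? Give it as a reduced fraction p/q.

a_0 = 5: 5/1  (≤ bound)
a_1 = 1: 6/1  (≤ bound)
a_2 = 10: 65/11  (≤ bound)
a_3 = 1: 71/12  (≤ bound)
a_4 = 10: 775/131  (> 57, stop)

71/12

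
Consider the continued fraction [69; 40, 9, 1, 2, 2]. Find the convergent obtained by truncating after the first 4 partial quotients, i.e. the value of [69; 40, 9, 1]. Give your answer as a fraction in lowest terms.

27679/401

Compute successive convergents:
a_0 = 69: 69/1
a_1 = 40: 2761/40
a_2 = 9: 24918/361
a_3 = 1: 27679/401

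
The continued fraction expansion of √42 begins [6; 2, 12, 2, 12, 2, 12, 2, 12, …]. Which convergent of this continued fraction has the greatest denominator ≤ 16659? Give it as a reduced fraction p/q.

8749/1350

List convergents until the denominator exceeds the bound:
a_0 = 6: 6/1  (≤ bound)
a_1 = 2: 13/2  (≤ bound)
a_2 = 12: 162/25  (≤ bound)
a_3 = 2: 337/52  (≤ bound)
a_4 = 12: 4206/649  (≤ bound)
a_5 = 2: 8749/1350  (≤ bound)
a_6 = 12: 109194/16849  (> 16659, stop)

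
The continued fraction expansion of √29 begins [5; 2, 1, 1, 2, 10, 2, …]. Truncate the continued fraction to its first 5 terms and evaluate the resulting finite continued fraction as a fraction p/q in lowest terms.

70/13

Start with 2.
1 + 1/(2/1) = 1 + 1/2 = 3/2
1 + 1/(3/2) = 1 + 2/3 = 5/3
2 + 1/(5/3) = 2 + 3/5 = 13/5
5 + 1/(13/5) = 5 + 5/13 = 70/13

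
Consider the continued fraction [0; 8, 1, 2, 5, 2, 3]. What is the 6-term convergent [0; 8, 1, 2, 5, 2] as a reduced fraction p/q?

Collapse the nested fraction from the inside out:
Start with 2.
5 + 1/(2/1) = 5 + 1/2 = 11/2
2 + 1/(11/2) = 2 + 2/11 = 24/11
1 + 1/(24/11) = 1 + 11/24 = 35/24
8 + 1/(35/24) = 8 + 24/35 = 304/35
0 + 1/(304/35) = 0 + 35/304 = 35/304

35/304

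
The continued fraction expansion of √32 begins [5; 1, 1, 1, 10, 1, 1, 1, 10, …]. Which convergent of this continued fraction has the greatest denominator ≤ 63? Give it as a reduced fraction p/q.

a_0 = 5: 5/1  (≤ bound)
a_1 = 1: 6/1  (≤ bound)
a_2 = 1: 11/2  (≤ bound)
a_3 = 1: 17/3  (≤ bound)
a_4 = 10: 181/32  (≤ bound)
a_5 = 1: 198/35  (≤ bound)
a_6 = 1: 379/67  (> 63, stop)

198/35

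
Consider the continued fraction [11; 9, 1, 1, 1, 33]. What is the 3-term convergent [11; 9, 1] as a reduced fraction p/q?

111/10

Build up convergents one term at a time:
a_0 = 11: 11/1
a_1 = 9: 100/9
a_2 = 1: 111/10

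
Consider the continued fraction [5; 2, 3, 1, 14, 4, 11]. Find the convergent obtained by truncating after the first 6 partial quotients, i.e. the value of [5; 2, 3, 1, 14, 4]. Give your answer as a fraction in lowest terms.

Compute successive convergents:
a_0 = 5: 5/1
a_1 = 2: 11/2
a_2 = 3: 38/7
a_3 = 1: 49/9
a_4 = 14: 724/133
a_5 = 4: 2945/541

2945/541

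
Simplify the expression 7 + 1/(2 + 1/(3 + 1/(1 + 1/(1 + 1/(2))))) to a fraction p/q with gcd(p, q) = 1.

a_0 = 7: 7/1
a_1 = 2: 15/2
a_2 = 3: 52/7
a_3 = 1: 67/9
a_4 = 1: 119/16
a_5 = 2: 305/41

305/41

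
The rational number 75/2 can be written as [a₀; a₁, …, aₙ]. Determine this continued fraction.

[37; 2]

Apply division with remainder until the remainder is 0:
⌊75/2⌋ = 37, remainder 1
⌊2/1⌋ = 2, remainder 0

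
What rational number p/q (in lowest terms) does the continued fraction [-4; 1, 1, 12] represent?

Compute successive convergents:
a_0 = -4: -4/1
a_1 = 1: -3/1
a_2 = 1: -7/2
a_3 = 12: -87/25

-87/25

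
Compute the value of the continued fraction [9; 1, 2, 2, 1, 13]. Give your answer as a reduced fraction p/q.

1329/137

Use the convergent recurrence hₖ = aₖ·hₖ₋₁ + hₖ₋₂ (and likewise for the denominators kₖ):
a_0 = 9: 9/1
a_1 = 1: 10/1
a_2 = 2: 29/3
a_3 = 2: 68/7
a_4 = 1: 97/10
a_5 = 13: 1329/137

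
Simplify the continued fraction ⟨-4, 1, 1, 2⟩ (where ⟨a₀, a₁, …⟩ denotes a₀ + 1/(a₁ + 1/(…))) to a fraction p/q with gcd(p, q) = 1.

-17/5

Use the convergent recurrence hₖ = aₖ·hₖ₋₁ + hₖ₋₂ (and likewise for the denominators kₖ):
a_0 = -4: -4/1
a_1 = 1: -3/1
a_2 = 1: -7/2
a_3 = 2: -17/5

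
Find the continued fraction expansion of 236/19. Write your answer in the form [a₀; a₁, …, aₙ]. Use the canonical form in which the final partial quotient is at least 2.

Apply division with remainder until the remainder is 0:
236 ÷ 19 → quotient 12, remainder 8
19 ÷ 8 → quotient 2, remainder 3
8 ÷ 3 → quotient 2, remainder 2
3 ÷ 2 → quotient 1, remainder 1
2 ÷ 1 → quotient 2, remainder 0

[12; 2, 2, 1, 2]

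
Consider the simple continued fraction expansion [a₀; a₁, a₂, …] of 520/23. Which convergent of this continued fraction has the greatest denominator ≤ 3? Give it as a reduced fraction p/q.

a_0 = 22: 22/1  (≤ bound)
a_1 = 1: 23/1  (≤ bound)
a_2 = 1: 45/2  (≤ bound)
a_3 = 1: 68/3  (≤ bound)
a_4 = 1: 113/5  (> 3, stop)

68/3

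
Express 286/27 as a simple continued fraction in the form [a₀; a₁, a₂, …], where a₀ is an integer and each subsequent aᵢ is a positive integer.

Repeatedly divide and take the remainder:
⌊286/27⌋ = 10, remainder 16
⌊27/16⌋ = 1, remainder 11
⌊16/11⌋ = 1, remainder 5
⌊11/5⌋ = 2, remainder 1
⌊5/1⌋ = 5, remainder 0

[10; 1, 1, 2, 5]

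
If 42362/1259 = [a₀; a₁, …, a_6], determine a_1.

Repeatedly divide and take the remainder:
42362 = 33·1259 + 815, so a_0 = 33
1259 = 1·815 + 444, so a_1 = 1

1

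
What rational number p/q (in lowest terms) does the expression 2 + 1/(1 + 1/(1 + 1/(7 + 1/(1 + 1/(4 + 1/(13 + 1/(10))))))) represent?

a_0 = 2: 2/1
a_1 = 1: 3/1
a_2 = 1: 5/2
a_3 = 7: 38/15
a_4 = 1: 43/17
a_5 = 4: 210/83
a_6 = 13: 2773/1096
a_7 = 10: 27940/11043

27940/11043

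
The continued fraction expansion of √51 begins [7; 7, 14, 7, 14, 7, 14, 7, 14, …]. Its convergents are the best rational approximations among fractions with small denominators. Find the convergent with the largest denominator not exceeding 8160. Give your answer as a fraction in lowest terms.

4999/700

List convergents until the denominator exceeds the bound:
a_0 = 7: 7/1  (≤ bound)
a_1 = 7: 50/7  (≤ bound)
a_2 = 14: 707/99  (≤ bound)
a_3 = 7: 4999/700  (≤ bound)
a_4 = 14: 70693/9899  (> 8160, stop)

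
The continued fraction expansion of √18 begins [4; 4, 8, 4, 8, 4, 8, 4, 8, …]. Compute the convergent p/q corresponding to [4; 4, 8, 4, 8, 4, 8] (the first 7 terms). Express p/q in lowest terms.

161564/38081

a_0 = 4: 4/1
a_1 = 4: 17/4
a_2 = 8: 140/33
a_3 = 4: 577/136
a_4 = 8: 4756/1121
a_5 = 4: 19601/4620
a_6 = 8: 161564/38081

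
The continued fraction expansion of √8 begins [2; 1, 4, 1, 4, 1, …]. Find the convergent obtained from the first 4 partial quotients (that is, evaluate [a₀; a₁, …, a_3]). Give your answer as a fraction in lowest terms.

17/6

Work from the innermost term outward:
Start with 1.
4 + 1/(1/1) = 4 + 1/1 = 5/1
1 + 1/(5/1) = 1 + 1/5 = 6/5
2 + 1/(6/5) = 2 + 5/6 = 17/6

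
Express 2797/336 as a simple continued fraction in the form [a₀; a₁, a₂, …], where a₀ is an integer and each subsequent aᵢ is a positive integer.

[8; 3, 12, 9]

⌊2797/336⌋ = 8, remainder 109
⌊336/109⌋ = 3, remainder 9
⌊109/9⌋ = 12, remainder 1
⌊9/1⌋ = 9, remainder 0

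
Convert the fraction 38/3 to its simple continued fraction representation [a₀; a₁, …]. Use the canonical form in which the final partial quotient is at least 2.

Repeatedly divide and take the remainder:
38 ÷ 3 → quotient 12, remainder 2
3 ÷ 2 → quotient 1, remainder 1
2 ÷ 1 → quotient 2, remainder 0

[12; 1, 2]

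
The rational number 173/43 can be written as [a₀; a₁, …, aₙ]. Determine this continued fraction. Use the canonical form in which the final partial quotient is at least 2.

173 = 4·43 + 1, so a_0 = 4
43 = 43·1 + 0, so a_1 = 43

[4; 43]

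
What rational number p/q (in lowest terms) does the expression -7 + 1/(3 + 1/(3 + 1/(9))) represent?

Start with 9.
3 + 1/(9/1) = 3 + 1/9 = 28/9
3 + 1/(28/9) = 3 + 9/28 = 93/28
-7 + 1/(93/28) = -7 + 28/93 = -623/93

-623/93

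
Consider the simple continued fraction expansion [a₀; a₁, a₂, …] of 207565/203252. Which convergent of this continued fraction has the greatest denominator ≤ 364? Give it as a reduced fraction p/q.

337/330

List convergents until the denominator exceeds the bound:
a_0 = 1: 1/1  (≤ bound)
a_1 = 47: 48/47  (≤ bound)
a_2 = 7: 337/330  (≤ bound)
a_3 = 1: 385/377  (> 364, stop)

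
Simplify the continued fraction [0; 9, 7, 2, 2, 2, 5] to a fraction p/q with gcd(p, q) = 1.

Collapse the nested fraction from the inside out:
Start with 5.
2 + 1/(5/1) = 2 + 1/5 = 11/5
2 + 1/(11/5) = 2 + 5/11 = 27/11
2 + 1/(27/11) = 2 + 11/27 = 65/27
7 + 1/(65/27) = 7 + 27/65 = 482/65
9 + 1/(482/65) = 9 + 65/482 = 4403/482
0 + 1/(4403/482) = 0 + 482/4403 = 482/4403

482/4403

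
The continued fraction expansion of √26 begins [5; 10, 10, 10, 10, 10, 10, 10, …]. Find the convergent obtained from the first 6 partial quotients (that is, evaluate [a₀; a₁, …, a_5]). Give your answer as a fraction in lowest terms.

Start with 10.
10 + 1/(10/1) = 10 + 1/10 = 101/10
10 + 1/(101/10) = 10 + 10/101 = 1020/101
10 + 1/(1020/101) = 10 + 101/1020 = 10301/1020
10 + 1/(10301/1020) = 10 + 1020/10301 = 104030/10301
5 + 1/(104030/10301) = 5 + 10301/104030 = 530451/104030

530451/104030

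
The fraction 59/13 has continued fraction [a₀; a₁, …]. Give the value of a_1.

⌊59/13⌋ = 4, remainder 7
⌊13/7⌋ = 1, remainder 6

1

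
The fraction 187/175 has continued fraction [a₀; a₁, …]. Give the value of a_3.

1

Run the Euclidean algorithm, recording each quotient:
187 ÷ 175 → quotient 1, remainder 12
175 ÷ 12 → quotient 14, remainder 7
12 ÷ 7 → quotient 1, remainder 5
7 ÷ 5 → quotient 1, remainder 2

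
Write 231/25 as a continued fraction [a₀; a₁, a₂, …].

⌊231/25⌋ = 9, remainder 6
⌊25/6⌋ = 4, remainder 1
⌊6/1⌋ = 6, remainder 0

[9; 4, 6]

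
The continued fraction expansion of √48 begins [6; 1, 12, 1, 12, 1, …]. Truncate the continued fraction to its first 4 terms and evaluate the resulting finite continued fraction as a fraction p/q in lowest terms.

97/14

Start with 1.
12 + 1/(1/1) = 12 + 1/1 = 13/1
1 + 1/(13/1) = 1 + 1/13 = 14/13
6 + 1/(14/13) = 6 + 13/14 = 97/14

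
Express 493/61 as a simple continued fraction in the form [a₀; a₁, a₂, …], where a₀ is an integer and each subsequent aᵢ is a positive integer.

⌊493/61⌋ = 8, remainder 5
⌊61/5⌋ = 12, remainder 1
⌊5/1⌋ = 5, remainder 0

[8; 12, 5]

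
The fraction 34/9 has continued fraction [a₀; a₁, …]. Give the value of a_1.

Apply division with remainder until the remainder is 0:
34 = 3·9 + 7, so a_0 = 3
9 = 1·7 + 2, so a_1 = 1

1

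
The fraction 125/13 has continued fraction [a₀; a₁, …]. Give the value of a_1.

125 = 9·13 + 8, so a_0 = 9
13 = 1·8 + 5, so a_1 = 1

1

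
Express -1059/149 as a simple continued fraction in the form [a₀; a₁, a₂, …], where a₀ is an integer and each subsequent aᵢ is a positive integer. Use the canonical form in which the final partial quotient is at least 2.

[-8; 1, 8, 3, 5]

⌊-1059/149⌋ = -8, remainder 133
⌊149/133⌋ = 1, remainder 16
⌊133/16⌋ = 8, remainder 5
⌊16/5⌋ = 3, remainder 1
⌊5/1⌋ = 5, remainder 0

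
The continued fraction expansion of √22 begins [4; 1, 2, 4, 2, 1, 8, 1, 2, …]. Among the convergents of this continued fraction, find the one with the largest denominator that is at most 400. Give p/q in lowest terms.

1712/365

List convergents until the denominator exceeds the bound:
a_0 = 4: 4/1  (≤ bound)
a_1 = 1: 5/1  (≤ bound)
a_2 = 2: 14/3  (≤ bound)
a_3 = 4: 61/13  (≤ bound)
a_4 = 2: 136/29  (≤ bound)
a_5 = 1: 197/42  (≤ bound)
a_6 = 8: 1712/365  (≤ bound)
a_7 = 1: 1909/407  (> 400, stop)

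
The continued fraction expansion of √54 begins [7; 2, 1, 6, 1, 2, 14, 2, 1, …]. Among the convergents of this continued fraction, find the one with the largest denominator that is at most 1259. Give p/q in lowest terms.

a_0 = 7: 7/1  (≤ bound)
a_1 = 2: 15/2  (≤ bound)
a_2 = 1: 22/3  (≤ bound)
a_3 = 6: 147/20  (≤ bound)
a_4 = 1: 169/23  (≤ bound)
a_5 = 2: 485/66  (≤ bound)
a_6 = 14: 6959/947  (≤ bound)
a_7 = 2: 14403/1960  (> 1259, stop)

6959/947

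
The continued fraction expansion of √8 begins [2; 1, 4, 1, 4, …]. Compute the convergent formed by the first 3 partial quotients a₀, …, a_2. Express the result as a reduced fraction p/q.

a_0 = 2: 2/1
a_1 = 1: 3/1
a_2 = 4: 14/5

14/5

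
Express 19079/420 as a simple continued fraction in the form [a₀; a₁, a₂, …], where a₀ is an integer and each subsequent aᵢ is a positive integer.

[45; 2, 2, 1, 7, 1, 6]

19079 = 45·420 + 179, so a_0 = 45
420 = 2·179 + 62, so a_1 = 2
179 = 2·62 + 55, so a_2 = 2
62 = 1·55 + 7, so a_3 = 1
55 = 7·7 + 6, so a_4 = 7
7 = 1·6 + 1, so a_5 = 1
6 = 6·1 + 0, so a_6 = 6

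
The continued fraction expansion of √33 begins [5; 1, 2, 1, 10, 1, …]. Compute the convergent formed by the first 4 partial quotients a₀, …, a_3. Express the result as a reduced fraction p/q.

Start with 1.
2 + 1/(1/1) = 2 + 1/1 = 3/1
1 + 1/(3/1) = 1 + 1/3 = 4/3
5 + 1/(4/3) = 5 + 3/4 = 23/4

23/4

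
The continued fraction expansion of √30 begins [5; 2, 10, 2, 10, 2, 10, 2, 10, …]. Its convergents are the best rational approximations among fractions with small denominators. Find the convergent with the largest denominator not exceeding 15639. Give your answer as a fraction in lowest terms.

a_0 = 5: 5/1  (≤ bound)
a_1 = 2: 11/2  (≤ bound)
a_2 = 10: 115/21  (≤ bound)
a_3 = 2: 241/44  (≤ bound)
a_4 = 10: 2525/461  (≤ bound)
a_5 = 2: 5291/966  (≤ bound)
a_6 = 10: 55435/10121  (≤ bound)
a_7 = 2: 116161/21208  (> 15639, stop)

55435/10121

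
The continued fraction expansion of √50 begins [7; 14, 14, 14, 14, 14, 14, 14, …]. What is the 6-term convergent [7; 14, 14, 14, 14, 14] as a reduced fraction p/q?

a_0 = 7: 7/1
a_1 = 14: 99/14
a_2 = 14: 1393/197
a_3 = 14: 19601/2772
a_4 = 14: 275807/39005
a_5 = 14: 3880899/548842

3880899/548842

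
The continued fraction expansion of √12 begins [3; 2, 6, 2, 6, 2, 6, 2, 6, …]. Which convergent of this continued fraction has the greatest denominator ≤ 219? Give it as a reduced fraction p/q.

List convergents until the denominator exceeds the bound:
a_0 = 3: 3/1  (≤ bound)
a_1 = 2: 7/2  (≤ bound)
a_2 = 6: 45/13  (≤ bound)
a_3 = 2: 97/28  (≤ bound)
a_4 = 6: 627/181  (≤ bound)
a_5 = 2: 1351/390  (> 219, stop)

627/181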